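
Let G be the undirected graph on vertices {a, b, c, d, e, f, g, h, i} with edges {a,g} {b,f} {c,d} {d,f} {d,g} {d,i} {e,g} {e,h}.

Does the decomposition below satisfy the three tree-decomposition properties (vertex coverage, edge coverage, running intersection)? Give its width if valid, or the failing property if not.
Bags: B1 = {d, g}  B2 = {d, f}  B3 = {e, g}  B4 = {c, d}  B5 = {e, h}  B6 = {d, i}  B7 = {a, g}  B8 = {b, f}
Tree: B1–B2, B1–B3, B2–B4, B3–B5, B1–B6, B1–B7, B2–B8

Yes; width 1.

Vertex coverage: the bags together contain {a, b, c, d, e, f, g, h, i}, the full vertex set. Edge coverage: each edge of G has both endpoints in at least one bag. Running intersection: for every vertex, the bags containing it form a connected subtree. All three properties hold, so this is a valid tree decomposition of width max|bag| − 1 = 1, and hence tw(G) ≤ 1.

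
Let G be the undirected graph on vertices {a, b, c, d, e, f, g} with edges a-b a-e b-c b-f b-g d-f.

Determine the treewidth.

A width-1 tree decomposition is:
Bags: B1 = {a, b}  B2 = {b, g}  B3 = {a, e}  B4 = {b, f}  B5 = {b, c}  B6 = {d, f}
Tree: B1–B2, B1–B3, B2–B4, B4–B5, B4–B6
Every bag has size at most 2, so the width is 2 − 1 = 1 and tw(G) ≤ 1. G has an edge, so its treewidth is at least 1. Hence tw(G) = 1 exactly.

1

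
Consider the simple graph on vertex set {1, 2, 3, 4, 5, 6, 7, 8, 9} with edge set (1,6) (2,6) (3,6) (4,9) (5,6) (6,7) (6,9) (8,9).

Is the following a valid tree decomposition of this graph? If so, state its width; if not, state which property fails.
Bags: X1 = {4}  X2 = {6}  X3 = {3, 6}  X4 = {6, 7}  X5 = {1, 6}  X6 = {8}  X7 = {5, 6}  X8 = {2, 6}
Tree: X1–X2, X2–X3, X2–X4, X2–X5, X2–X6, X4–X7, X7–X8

No — vertex 9 appears in no bag.

A tree decomposition must satisfy three properties: every vertex lies in some bag; for every edge, both endpoints lie together in some bag; and for every vertex, the bags containing it form a connected subtree. Here vertex 9 appears in no bag, so the decomposition is invalid.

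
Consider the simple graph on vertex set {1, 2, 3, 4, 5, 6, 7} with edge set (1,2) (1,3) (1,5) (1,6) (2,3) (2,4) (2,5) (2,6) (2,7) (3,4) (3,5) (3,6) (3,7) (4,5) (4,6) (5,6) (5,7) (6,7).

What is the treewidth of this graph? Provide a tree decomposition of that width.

Treewidth 4.
One optimal decomposition is:
Bags: B1 = {2, 3, 4, 5, 6}  B2 = {1, 2, 3, 5, 6}  B3 = {2, 3, 5, 6, 7}
Tree: B1–B2, B1–B3

Every bag has size at most 5, so the width is 5 − 1 = 4 and tw(G) ≤ 4. For the lower bound, the 5 vertices {1, 2, 3, 5, 6} are pairwise adjacent, and any tree decomposition puts a clique entirely inside one bag — forcing width ≥ 4. Combining the bounds, tw(G) = 4.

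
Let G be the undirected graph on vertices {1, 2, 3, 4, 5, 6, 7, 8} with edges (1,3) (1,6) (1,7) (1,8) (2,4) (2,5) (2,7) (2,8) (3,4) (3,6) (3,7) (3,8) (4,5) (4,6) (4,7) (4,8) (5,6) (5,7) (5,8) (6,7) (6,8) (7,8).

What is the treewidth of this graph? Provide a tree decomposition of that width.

Every bag has size at most 5, so the width is 5 − 1 = 4 and tw(G) ≤ 4. On the other hand G contains the 5-clique {1, 3, 6, 7, 8}. A clique must lie in a single bag of any decomposition, so no decomposition can have width below 4. Combining the bounds, tw(G) = 4.

Treewidth 4.
Bags: B1 = {2, 4, 5, 7, 8}  B2 = {4, 5, 6, 7, 8}  B3 = {3, 4, 6, 7, 8}  B4 = {1, 3, 6, 7, 8}
Tree: B1–B2, B2–B3, B3–B4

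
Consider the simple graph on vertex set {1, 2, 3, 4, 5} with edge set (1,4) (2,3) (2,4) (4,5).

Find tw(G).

1

A width-1 tree decomposition is:
Bags: B1 = {2, 4}  B2 = {2, 3}  B3 = {1, 4}  B4 = {4, 5}
Tree: B1–B2, B1–B3, B3–B4
Every bag has size at most 2, so the width is 2 − 1 = 1 and tw(G) ≤ 1. Since G has at least one edge (e.g. 2–4), it is not an edgeless graph, so tw(G) ≥ 1. The upper and lower bounds meet at 1, so that is the treewidth.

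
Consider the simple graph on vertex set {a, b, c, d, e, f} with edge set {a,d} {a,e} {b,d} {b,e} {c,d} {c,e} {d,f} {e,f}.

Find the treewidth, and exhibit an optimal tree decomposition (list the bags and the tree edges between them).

Every bag has size at most 3, so the width is 3 − 1 = 2 and tw(G) ≤ 2. The edges d–a–e–c–d form a cycle, so G is not a tree and its treewidth is at least 2. The upper and lower bounds meet at 2, so that is the treewidth.

Treewidth 2.
Bags: B1 = {a, d, e}  B2 = {c, d, e}  B3 = {d, e, f}  B4 = {b, d, e}
Tree: B1–B2, B2–B3, B3–B4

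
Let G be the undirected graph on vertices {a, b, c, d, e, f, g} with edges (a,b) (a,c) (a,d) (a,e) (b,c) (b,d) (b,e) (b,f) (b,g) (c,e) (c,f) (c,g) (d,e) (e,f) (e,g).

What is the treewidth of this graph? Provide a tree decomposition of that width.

Treewidth 3.
Bags: B1 = {a, b, c, e}  B2 = {a, b, d, e}  B3 = {b, c, e, f}  B4 = {b, c, e, g}
Tree: B1–B2, B1–B3, B3–B4

Each bag holds 4 vertices, so the decomposition has width 3, which upper-bounds the treewidth. On the other hand G contains the 4-clique {a, b, d, e}. A clique must lie in a single bag of any decomposition, so no decomposition can have width below 3. Therefore the treewidth is 3.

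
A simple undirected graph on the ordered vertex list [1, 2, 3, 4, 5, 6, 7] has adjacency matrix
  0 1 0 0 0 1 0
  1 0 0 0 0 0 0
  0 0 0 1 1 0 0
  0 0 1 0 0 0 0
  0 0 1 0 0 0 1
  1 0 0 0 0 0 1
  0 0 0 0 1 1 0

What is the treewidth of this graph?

A width-1 tree decomposition is:
Bags: B1 = {3, 4}  B2 = {3, 5}  B3 = {5, 7}  B4 = {6, 7}  B5 = {1, 6}  B6 = {1, 2}
Tree: B1–B2, B2–B3, B3–B4, B4–B5, B5–B6
Every bag has size at most 2, so the width is 2 − 1 = 1 and tw(G) ≤ 1. Any graph with an edge has treewidth ≥ 1, and G has the edge 4–3. Combining the bounds, tw(G) = 1.

1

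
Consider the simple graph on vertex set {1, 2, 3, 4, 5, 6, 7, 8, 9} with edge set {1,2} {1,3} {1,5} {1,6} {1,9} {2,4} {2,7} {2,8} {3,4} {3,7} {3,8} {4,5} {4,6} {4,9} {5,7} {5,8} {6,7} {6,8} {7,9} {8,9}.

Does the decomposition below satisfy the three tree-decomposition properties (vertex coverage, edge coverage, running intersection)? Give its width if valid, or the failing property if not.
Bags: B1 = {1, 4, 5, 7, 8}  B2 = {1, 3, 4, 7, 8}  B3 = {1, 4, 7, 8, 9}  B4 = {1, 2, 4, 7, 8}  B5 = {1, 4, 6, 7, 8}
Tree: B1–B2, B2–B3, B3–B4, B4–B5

Yes; width 4.

Every vertex of G appears in some bag (union = {1, 2, 3, 4, 5, 6, 7, 8, 9}); every edge is covered by a bag; and for each vertex v the set of bags containing v is connected in the bag tree. The decomposition is therefore valid. The largest bag has 5 vertices, so the width is 4.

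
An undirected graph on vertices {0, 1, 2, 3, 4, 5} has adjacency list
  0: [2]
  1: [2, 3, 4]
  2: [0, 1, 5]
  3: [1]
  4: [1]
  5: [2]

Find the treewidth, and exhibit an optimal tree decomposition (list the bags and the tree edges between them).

The largest bag has 2 vertices, giving width 1; this decomposition certifies tw(G) ≤ 1. Any graph with an edge has treewidth ≥ 1, and G has the edge 5–2. The upper and lower bounds meet at 1, so that is the treewidth.

Treewidth 1.
One optimal decomposition is:
Bags: B1 = {2, 5}  B2 = {1, 2}  B3 = {1, 3}  B4 = {0, 2}  B5 = {1, 4}
Tree: B1–B2, B2–B3, B1–B4, B3–B5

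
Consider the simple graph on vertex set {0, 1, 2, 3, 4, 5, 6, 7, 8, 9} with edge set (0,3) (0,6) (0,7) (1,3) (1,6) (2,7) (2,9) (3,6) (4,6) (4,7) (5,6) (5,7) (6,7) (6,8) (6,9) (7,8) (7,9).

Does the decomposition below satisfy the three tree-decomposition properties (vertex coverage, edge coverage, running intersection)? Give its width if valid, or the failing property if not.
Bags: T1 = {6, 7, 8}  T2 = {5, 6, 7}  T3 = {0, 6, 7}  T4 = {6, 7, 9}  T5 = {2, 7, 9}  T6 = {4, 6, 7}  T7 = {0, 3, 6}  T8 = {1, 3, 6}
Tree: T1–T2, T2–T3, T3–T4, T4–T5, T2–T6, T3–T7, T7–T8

Yes; width 2.

Vertex coverage: the bags together contain {0, 1, 2, 3, 4, 5, 6, 7, 8, 9}, the full vertex set. Edge coverage: each edge of G has both endpoints in at least one bag. Running intersection: for every vertex, the bags containing it form a connected subtree. All three properties hold, so this is a valid tree decomposition of width max|bag| − 1 = 2, and hence tw(G) ≤ 2.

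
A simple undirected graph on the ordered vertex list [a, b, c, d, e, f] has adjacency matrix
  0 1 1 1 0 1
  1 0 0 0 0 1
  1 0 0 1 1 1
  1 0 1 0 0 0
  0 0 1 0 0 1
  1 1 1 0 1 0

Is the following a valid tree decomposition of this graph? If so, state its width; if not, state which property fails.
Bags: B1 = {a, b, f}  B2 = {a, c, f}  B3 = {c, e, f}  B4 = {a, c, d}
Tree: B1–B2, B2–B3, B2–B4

Checking the three conditions: (i) the bags cover all of {a, b, c, d, e, f}; (ii) for each edge, some bag contains both endpoints; (iii) the bags containing any fixed vertex form a subtree. All hold, so the decomposition is valid with width 3 − 1 = 2.

Yes; width 2.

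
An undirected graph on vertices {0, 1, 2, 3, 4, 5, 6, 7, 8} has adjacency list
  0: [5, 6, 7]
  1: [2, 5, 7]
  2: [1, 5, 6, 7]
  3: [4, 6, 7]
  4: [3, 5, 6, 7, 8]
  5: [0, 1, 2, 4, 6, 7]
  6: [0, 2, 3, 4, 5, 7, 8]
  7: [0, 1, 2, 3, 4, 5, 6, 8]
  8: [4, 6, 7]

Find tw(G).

A width-3 tree decomposition is:
Bags: B1 = {4, 5, 6, 7}  B2 = {2, 5, 6, 7}  B3 = {4, 6, 7, 8}  B4 = {0, 5, 6, 7}  B5 = {3, 4, 6, 7}  B6 = {1, 2, 5, 7}
Tree: B1–B2, B1–B3, B2–B4, B1–B5, B2–B6
Each bag holds 4 vertices, so the decomposition has width 3, which upper-bounds the treewidth. On the other hand G contains the 4-clique {1, 2, 5, 7}. A clique must lie in a single bag of any decomposition, so no decomposition can have width below 3. The upper and lower bounds meet at 3, so that is the treewidth.

3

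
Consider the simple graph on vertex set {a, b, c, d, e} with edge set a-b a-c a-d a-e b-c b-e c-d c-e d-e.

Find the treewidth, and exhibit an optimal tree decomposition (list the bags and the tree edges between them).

Treewidth 3.
Bags: B1 = {a, c, d, e}  B2 = {a, b, c, e}
Tree: B1–B2

The largest bag has 4 vertices, giving width 3; this decomposition certifies tw(G) ≤ 3. Conversely, {a, c, d, e} is a clique of size 4, and the vertices of any clique must share a bag in every tree decomposition; so some bag has ≥ 4 vertices and tw(G) ≥ 3. Hence tw(G) = 3 exactly.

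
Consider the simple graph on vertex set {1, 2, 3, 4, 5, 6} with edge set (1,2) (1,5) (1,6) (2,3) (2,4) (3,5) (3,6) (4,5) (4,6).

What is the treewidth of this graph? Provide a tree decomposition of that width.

Every bag has size at most 4, so the width is 4 − 1 = 3 and tw(G) ≤ 3. For the lower bound: the 4 vertex sets {3,6}, {4,5}, {1}, {2} are disjoint, each induces a connected subgraph, and every pair is joined by at least one edge of G. Contracting each set to a single vertex therefore yields K_{4} as a minor, and since treewidth is minor-monotone, tw(G) ≥ tw(K_{4}) = 3. The upper and lower bounds meet at 3, so that is the treewidth.

Treewidth 3.
Bags: B1 = {1, 3, 4, 6}  B2 = {1, 3, 4, 5}  B3 = {1, 2, 3, 4}
Tree: B1–B2, B2–B3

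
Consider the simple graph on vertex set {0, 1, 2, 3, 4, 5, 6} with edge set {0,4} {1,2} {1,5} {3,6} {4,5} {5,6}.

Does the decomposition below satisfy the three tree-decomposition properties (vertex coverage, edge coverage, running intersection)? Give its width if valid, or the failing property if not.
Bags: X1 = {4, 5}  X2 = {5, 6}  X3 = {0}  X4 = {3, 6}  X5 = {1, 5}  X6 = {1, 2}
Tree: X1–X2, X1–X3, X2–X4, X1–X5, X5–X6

A tree decomposition must satisfy three properties: every vertex lies in some bag; for every edge, both endpoints lie together in some bag; and for every vertex, the bags containing it form a connected subtree. Here edge (4,0) lies in no bag, so the decomposition is invalid.

No — edge (4,0) lies in no bag.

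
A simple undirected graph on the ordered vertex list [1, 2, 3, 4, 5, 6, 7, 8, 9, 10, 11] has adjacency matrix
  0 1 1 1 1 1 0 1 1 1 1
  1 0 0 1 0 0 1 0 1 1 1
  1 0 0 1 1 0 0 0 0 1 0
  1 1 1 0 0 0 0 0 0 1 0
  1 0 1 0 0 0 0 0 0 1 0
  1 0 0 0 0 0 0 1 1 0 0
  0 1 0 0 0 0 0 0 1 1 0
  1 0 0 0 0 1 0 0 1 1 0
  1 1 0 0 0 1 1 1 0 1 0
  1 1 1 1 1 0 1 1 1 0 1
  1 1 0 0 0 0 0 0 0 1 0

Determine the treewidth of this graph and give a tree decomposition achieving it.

Treewidth 3.
Bags: B1 = {1, 2, 4, 10}  B2 = {1, 3, 4, 10}  B3 = {1, 2, 9, 10}  B4 = {1, 8, 9, 10}  B5 = {1, 2, 10, 11}  B6 = {2, 7, 9, 10}  B7 = {1, 3, 5, 10}  B8 = {1, 6, 8, 9}
Tree: B1–B2, B1–B3, B3–B4, B1–B5, B3–B6, B2–B7, B4–B8

Every bag has size at most 4, so the width is 4 − 1 = 3 and tw(G) ≤ 3. Conversely, {1, 8, 9, 10} is a clique of size 4, and the vertices of any clique must share a bag in every tree decomposition; so some bag has ≥ 4 vertices and tw(G) ≥ 3. The upper and lower bounds meet at 3, so that is the treewidth.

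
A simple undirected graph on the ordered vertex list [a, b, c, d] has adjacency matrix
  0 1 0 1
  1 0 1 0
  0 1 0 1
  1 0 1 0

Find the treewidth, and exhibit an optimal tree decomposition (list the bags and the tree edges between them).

Treewidth 2.
One such decomposition:
Bags: B1 = {b, c, d}  B2 = {a, b, d}
Tree: B1–B2

Every bag has size at most 3, so the width is 3 − 1 = 2 and tw(G) ≤ 2. For the lower bound, G contains the cycle b–c–d–a–b, so G is not a forest; only forests have treewidth ≤ 1, hence tw(G) ≥ 2. Hence tw(G) = 2 exactly.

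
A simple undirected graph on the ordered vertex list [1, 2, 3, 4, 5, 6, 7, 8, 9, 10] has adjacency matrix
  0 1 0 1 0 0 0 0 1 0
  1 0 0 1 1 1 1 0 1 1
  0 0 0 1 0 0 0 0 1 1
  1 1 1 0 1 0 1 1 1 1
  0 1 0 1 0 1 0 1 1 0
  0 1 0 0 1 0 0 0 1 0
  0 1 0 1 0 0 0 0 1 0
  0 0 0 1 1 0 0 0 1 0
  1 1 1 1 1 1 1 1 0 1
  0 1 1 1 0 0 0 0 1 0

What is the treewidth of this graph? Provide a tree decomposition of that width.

Treewidth 3.
One optimal decomposition is:
Bags: B1 = {2, 4, 7, 9}  B2 = {2, 4, 9, 10}  B3 = {3, 4, 9, 10}  B4 = {2, 4, 5, 9}  B5 = {4, 5, 8, 9}  B6 = {1, 2, 4, 9}  B7 = {2, 5, 6, 9}
Tree: B1–B2, B2–B3, B1–B4, B4–B5, B4–B6, B4–B7

Every bag has size at most 4, so the width is 4 − 1 = 3 and tw(G) ≤ 3. For the lower bound, the 4 vertices {4, 5, 8, 9} are pairwise adjacent, and any tree decomposition puts a clique entirely inside one bag — forcing width ≥ 3. Hence tw(G) = 3 exactly.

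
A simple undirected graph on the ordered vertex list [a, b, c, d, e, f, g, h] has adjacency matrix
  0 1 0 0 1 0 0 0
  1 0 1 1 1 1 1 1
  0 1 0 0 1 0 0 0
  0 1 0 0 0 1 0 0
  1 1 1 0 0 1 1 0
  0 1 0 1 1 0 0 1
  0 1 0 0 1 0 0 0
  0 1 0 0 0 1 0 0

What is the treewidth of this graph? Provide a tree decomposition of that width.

Treewidth 2.
One optimal decomposition is:
Bags: B1 = {b, e, g}  B2 = {b, e, f}  B3 = {b, f, h}  B4 = {b, d, f}  B5 = {a, b, e}  B6 = {b, c, e}
Tree: B1–B2, B2–B3, B3–B4, B1–B5, B2–B6

The largest bag has 3 vertices, giving width 2; this decomposition certifies tw(G) ≤ 2. Conversely, {b, d, f} is a clique of size 3, and the vertices of any clique must share a bag in every tree decomposition; so some bag has ≥ 3 vertices and tw(G) ≥ 2. Therefore the treewidth is 2.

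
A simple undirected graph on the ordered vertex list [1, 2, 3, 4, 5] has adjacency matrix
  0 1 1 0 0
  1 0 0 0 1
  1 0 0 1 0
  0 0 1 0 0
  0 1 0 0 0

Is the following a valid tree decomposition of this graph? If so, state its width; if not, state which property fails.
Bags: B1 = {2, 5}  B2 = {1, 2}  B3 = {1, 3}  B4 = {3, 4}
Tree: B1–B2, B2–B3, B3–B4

Yes; width 1.

Vertex coverage: the bags together contain {1, 2, 3, 4, 5}, the full vertex set. Edge coverage: each edge of G has both endpoints in at least one bag. Running intersection: for every vertex, the bags containing it form a connected subtree. All three properties hold, so this is a valid tree decomposition of width max|bag| − 1 = 1, and hence tw(G) ≤ 1.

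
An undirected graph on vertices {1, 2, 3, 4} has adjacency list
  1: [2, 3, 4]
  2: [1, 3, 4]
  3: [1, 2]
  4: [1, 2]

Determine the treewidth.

2

A width-2 tree decomposition is:
Bags: B1 = {1, 2, 4}  B2 = {1, 2, 3}
Tree: B1–B2
Each bag holds 3 vertices, so the decomposition has width 2, which upper-bounds the treewidth. For the lower bound, the 3 vertices {1, 2, 3} are pairwise adjacent, and any tree decomposition puts a clique entirely inside one bag — forcing width ≥ 2. The upper and lower bounds meet at 2, so that is the treewidth.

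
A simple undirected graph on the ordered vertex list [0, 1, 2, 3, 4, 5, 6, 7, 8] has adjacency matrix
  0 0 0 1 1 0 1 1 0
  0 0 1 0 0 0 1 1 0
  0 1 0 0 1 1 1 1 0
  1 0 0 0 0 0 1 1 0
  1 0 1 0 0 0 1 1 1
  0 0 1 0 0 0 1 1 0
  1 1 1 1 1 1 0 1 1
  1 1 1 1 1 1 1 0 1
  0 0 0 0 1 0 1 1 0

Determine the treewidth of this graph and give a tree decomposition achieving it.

Treewidth 3.
One such decomposition:
Bags: B1 = {2, 4, 6, 7}  B2 = {1, 2, 6, 7}  B3 = {2, 5, 6, 7}  B4 = {0, 4, 6, 7}  B5 = {4, 6, 7, 8}  B6 = {0, 3, 6, 7}
Tree: B1–B2, B1–B3, B1–B4, B1–B5, B4–B6

The largest bag has 4 vertices, giving width 3; this decomposition certifies tw(G) ≤ 3. On the other hand G contains the 4-clique {0, 3, 6, 7}. A clique must lie in a single bag of any decomposition, so no decomposition can have width below 3. Hence tw(G) = 3 exactly.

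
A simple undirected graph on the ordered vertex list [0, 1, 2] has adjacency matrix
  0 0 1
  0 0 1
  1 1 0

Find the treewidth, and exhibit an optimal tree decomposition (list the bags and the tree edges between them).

Each bag holds 2 vertices, so the decomposition has width 1, which upper-bounds the treewidth. Since G has at least one edge (e.g. 0–2), it is not an edgeless graph, so tw(G) ≥ 1. The upper and lower bounds meet at 1, so that is the treewidth.

Treewidth 1.
One such decomposition:
Bags: B1 = {0, 2}  B2 = {1, 2}
Tree: B1–B2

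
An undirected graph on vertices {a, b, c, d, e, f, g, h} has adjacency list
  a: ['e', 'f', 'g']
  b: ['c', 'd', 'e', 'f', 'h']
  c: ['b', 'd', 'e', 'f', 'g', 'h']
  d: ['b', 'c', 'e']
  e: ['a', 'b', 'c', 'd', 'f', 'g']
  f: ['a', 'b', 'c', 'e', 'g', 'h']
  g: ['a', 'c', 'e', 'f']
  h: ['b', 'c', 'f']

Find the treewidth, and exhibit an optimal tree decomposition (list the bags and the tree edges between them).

Every bag has size at most 4, so the width is 4 − 1 = 3 and tw(G) ≤ 3. For the lower bound, the 4 vertices {b, c, d, e} are pairwise adjacent, and any tree decomposition puts a clique entirely inside one bag — forcing width ≥ 3. Hence tw(G) = 3 exactly.

Treewidth 3.
Bags: B1 = {c, e, f, g}  B2 = {b, c, e, f}  B3 = {b, c, f, h}  B4 = {a, e, f, g}  B5 = {b, c, d, e}
Tree: B1–B2, B2–B3, B1–B4, B2–B5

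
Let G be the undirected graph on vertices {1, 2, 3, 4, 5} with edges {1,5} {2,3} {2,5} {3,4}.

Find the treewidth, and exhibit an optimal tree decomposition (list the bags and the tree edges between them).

Each bag holds 2 vertices, so the decomposition has width 1, which upper-bounds the treewidth. G has an edge, so its treewidth is at least 1. The upper and lower bounds meet at 1, so that is the treewidth.

Treewidth 1.
Bags: B1 = {3, 4}  B2 = {2, 3}  B3 = {2, 5}  B4 = {1, 5}
Tree: B1–B2, B2–B3, B3–B4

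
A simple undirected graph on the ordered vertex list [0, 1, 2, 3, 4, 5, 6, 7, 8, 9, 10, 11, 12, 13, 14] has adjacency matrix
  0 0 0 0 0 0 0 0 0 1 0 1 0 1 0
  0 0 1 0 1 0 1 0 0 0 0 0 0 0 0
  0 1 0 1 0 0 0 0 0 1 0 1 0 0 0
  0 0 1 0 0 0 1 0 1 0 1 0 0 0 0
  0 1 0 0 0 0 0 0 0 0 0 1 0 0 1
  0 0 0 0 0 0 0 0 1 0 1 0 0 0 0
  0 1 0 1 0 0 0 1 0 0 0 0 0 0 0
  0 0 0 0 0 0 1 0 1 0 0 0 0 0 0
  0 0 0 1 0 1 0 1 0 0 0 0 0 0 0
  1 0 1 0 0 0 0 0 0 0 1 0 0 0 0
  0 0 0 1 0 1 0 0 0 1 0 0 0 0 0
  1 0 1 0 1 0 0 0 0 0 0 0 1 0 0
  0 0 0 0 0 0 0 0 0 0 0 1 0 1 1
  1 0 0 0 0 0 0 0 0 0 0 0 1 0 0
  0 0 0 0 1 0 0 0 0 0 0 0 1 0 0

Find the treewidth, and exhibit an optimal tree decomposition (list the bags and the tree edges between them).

The largest bag has 4 vertices, giving width 3; this decomposition certifies tw(G) ≤ 3. For the lower bound: the 4 vertex sets {5,7,8}, {6}, {3}, {1,2,9,10} are disjoint, each induces a connected subgraph, and every pair is joined by at least one edge of G. Contracting each set to a single vertex therefore yields K_{4} as a minor, and since treewidth is minor-monotone, tw(G) ≥ tw(K_{4}) = 3. Hence tw(G) = 3 exactly.

Treewidth 3.
One optimal decomposition is:
Bags: B1 = {5, 6, 7, 8}  B2 = {3, 5, 6, 8}  B3 = {3, 5, 6, 10}  B4 = {1, 3, 6, 10}  B5 = {1, 2, 3, 10}  B6 = {1, 2, 9, 10}  B7 = {1, 2, 4, 9}  B8 = {2, 4, 9, 11}  B9 = {0, 4, 9, 11}  B10 = {0, 4, 11, 14}  B11 = {0, 11, 12, 14}  B12 = {0, 12, 13, 14}
Tree: B1–B2, B2–B3, B3–B4, B4–B5, B5–B6, B6–B7, B7–B8, B8–B9, B9–B10, B10–B11, B11–B12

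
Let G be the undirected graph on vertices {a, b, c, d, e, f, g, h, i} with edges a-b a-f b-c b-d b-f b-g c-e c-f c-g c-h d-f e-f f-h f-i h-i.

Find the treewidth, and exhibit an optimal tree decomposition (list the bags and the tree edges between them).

Each bag holds 3 vertices, so the decomposition has width 2, which upper-bounds the treewidth. For the lower bound, the 3 vertices {b, c, g} are pairwise adjacent, and any tree decomposition puts a clique entirely inside one bag — forcing width ≥ 2. The upper and lower bounds meet at 2, so that is the treewidth.

Treewidth 2.
Bags: B1 = {b, c, f}  B2 = {c, f, h}  B3 = {b, d, f}  B4 = {f, h, i}  B5 = {a, b, f}  B6 = {b, c, g}  B7 = {c, e, f}
Tree: B1–B2, B1–B3, B2–B4, B3–B5, B1–B6, B2–B7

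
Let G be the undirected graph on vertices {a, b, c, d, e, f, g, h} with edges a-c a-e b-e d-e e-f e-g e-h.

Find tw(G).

A width-1 tree decomposition is:
Bags: B1 = {e, g}  B2 = {d, e}  B3 = {a, e}  B4 = {e, h}  B5 = {a, c}  B6 = {e, f}  B7 = {b, e}
Tree: B1–B2, B2–B3, B3–B4, B3–B5, B4–B6, B6–B7
Every bag has size at most 2, so the width is 2 − 1 = 1 and tw(G) ≤ 1. Since G has at least one edge (e.g. e–g), it is not an edgeless graph, so tw(G) ≥ 1. Combining the bounds, tw(G) = 1.

1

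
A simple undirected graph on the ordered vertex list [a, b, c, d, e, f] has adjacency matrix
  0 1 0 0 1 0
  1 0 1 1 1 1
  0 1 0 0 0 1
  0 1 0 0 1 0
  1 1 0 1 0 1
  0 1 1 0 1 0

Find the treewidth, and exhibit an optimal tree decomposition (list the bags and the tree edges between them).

Treewidth 2.
Bags: B1 = {b, d, e}  B2 = {a, b, e}  B3 = {b, e, f}  B4 = {b, c, f}
Tree: B1–B2, B2–B3, B3–B4

The largest bag has 3 vertices, giving width 2; this decomposition certifies tw(G) ≤ 2. For the lower bound, the 3 vertices {b, d, e} are pairwise adjacent, and any tree decomposition puts a clique entirely inside one bag — forcing width ≥ 2. Therefore the treewidth is 2.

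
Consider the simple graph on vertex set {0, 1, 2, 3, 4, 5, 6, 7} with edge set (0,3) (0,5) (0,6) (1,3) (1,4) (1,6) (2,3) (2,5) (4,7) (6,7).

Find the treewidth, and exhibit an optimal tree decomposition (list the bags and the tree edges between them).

Treewidth 2.
Bags: B1 = {4, 6, 7}  B2 = {1, 4, 6}  B3 = {0, 1, 6}  B4 = {0, 1, 3}  B5 = {0, 3, 5}  B6 = {2, 3, 5}
Tree: B1–B2, B2–B3, B3–B4, B4–B5, B5–B6

Every bag has size at most 3, so the width is 3 − 1 = 2 and tw(G) ≤ 2. Since 7–4–1–6–7 is a cycle in G, G is not acyclic. Forests are exactly the graphs of treewidth ≤ 1, so tw(G) ≥ 2. Hence tw(G) = 2 exactly.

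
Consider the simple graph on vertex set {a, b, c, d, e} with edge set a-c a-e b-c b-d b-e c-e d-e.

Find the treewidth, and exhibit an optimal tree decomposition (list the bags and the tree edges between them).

Every bag has size at most 3, so the width is 3 − 1 = 2 and tw(G) ≤ 2. For the lower bound, the 3 vertices {b, d, e} are pairwise adjacent, and any tree decomposition puts a clique entirely inside one bag — forcing width ≥ 2. The upper and lower bounds meet at 2, so that is the treewidth.

Treewidth 2.
One optimal decomposition is:
Bags: B1 = {b, c, e}  B2 = {b, d, e}  B3 = {a, c, e}
Tree: B1–B2, B1–B3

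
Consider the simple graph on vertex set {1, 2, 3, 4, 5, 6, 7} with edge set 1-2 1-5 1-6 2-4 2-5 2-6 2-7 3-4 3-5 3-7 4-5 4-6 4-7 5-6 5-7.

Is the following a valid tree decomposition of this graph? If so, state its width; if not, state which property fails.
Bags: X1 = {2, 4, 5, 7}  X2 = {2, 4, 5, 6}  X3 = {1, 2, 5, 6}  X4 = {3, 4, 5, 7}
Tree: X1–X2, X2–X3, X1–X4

Every vertex of G appears in some bag (union = {1, 2, 3, 4, 5, 6, 7}); every edge is covered by a bag; and for each vertex v the set of bags containing v is connected in the bag tree. The decomposition is therefore valid. The largest bag has 4 vertices, so the width is 3.

Yes; width 3.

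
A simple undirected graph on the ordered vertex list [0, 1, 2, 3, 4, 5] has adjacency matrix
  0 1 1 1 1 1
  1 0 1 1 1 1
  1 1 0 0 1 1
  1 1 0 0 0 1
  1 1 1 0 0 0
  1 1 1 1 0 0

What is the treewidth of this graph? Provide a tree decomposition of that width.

Every bag has size at most 4, so the width is 4 − 1 = 3 and tw(G) ≤ 3. Conversely, {0, 1, 2, 4} is a clique of size 4, and the vertices of any clique must share a bag in every tree decomposition; so some bag has ≥ 4 vertices and tw(G) ≥ 3. The upper and lower bounds meet at 3, so that is the treewidth.

Treewidth 3.
One such decomposition:
Bags: B1 = {0, 1, 2, 4}  B2 = {0, 1, 2, 5}  B3 = {0, 1, 3, 5}
Tree: B1–B2, B2–B3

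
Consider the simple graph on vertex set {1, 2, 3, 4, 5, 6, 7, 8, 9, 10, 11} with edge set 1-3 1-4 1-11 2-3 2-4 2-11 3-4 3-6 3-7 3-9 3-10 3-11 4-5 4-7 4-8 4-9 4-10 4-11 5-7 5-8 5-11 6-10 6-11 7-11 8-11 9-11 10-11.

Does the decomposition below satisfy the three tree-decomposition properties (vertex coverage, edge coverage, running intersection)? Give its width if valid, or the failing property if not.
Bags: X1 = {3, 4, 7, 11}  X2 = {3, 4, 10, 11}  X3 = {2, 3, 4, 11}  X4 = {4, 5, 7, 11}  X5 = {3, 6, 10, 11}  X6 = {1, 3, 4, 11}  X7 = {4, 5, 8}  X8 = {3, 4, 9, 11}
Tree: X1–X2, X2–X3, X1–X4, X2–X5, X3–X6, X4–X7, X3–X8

A tree decomposition must satisfy three properties: every vertex lies in some bag; for every edge, both endpoints lie together in some bag; and for every vertex, the bags containing it form a connected subtree. Here edge (11,8) lies in no bag, so the decomposition is invalid.

No — edge (11,8) lies in no bag.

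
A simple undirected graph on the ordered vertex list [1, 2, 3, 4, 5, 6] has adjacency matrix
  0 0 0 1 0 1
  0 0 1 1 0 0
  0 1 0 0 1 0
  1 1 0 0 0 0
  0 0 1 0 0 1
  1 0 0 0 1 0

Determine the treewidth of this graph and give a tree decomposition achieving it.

The largest bag has 3 vertices, giving width 2; this decomposition certifies tw(G) ≤ 2. For the lower bound, G contains the cycle 2–3–5–6–1–4–2, so G is not a forest; only forests have treewidth ≤ 1, hence tw(G) ≥ 2. Combining the bounds, tw(G) = 2.

Treewidth 2.
One optimal decomposition is:
Bags: B1 = {2, 3, 5}  B2 = {2, 5, 6}  B3 = {1, 2, 6}  B4 = {1, 2, 4}
Tree: B1–B2, B2–B3, B3–B4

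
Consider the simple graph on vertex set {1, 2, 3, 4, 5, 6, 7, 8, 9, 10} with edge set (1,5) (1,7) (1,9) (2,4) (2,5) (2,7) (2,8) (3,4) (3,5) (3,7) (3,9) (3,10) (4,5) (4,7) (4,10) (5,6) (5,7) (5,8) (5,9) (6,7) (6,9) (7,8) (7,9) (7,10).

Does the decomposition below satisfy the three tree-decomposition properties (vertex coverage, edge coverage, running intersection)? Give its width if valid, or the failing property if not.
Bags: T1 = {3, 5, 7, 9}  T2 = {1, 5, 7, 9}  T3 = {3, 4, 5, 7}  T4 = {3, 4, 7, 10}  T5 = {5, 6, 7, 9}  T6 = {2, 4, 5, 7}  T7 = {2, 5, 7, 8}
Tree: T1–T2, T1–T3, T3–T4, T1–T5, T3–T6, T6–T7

Every vertex of G appears in some bag (union = {1, 2, 3, 4, 5, 6, 7, 8, 9, 10}); every edge is covered by a bag; and for each vertex v the set of bags containing v is connected in the bag tree. The decomposition is therefore valid. The largest bag has 4 vertices, so the width is 3.

Yes; width 3.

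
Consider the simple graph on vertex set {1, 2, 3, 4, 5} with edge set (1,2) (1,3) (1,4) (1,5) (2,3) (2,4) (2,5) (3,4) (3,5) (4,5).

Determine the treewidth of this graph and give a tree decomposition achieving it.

Treewidth 4.
Bags: B1 = {1, 2, 3, 4, 5}
Tree: (single bag)

A single bag containing all 5 vertices is trivially a valid decomposition of width 4. Conversely, {1, 2, 3, 4, 5} is a clique of size 5, and the vertices of any clique must share a bag in every tree decomposition; so some bag has ≥ 5 vertices and tw(G) ≥ 4. Therefore the treewidth is 4.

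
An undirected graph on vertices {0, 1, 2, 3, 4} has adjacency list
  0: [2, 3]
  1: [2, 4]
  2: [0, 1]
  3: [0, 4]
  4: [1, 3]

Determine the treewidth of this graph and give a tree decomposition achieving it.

The largest bag has 3 vertices, giving width 2; this decomposition certifies tw(G) ≤ 2. Since 1–2–0–3–4–1 is a cycle in G, G is not acyclic. Forests are exactly the graphs of treewidth ≤ 1, so tw(G) ≥ 2. Combining the bounds, tw(G) = 2.

Treewidth 2.
Bags: B1 = {0, 1, 2}  B2 = {0, 1, 3}  B3 = {1, 3, 4}
Tree: B1–B2, B2–B3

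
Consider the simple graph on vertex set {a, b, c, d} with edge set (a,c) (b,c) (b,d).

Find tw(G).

A width-1 tree decomposition is:
Bags: B1 = {a, c}  B2 = {b, c}  B3 = {b, d}
Tree: B1–B2, B2–B3
The largest bag has 2 vertices, giving width 1; this decomposition certifies tw(G) ≤ 1. Since G has at least one edge (e.g. a–c), it is not an edgeless graph, so tw(G) ≥ 1. The upper and lower bounds meet at 1, so that is the treewidth.

1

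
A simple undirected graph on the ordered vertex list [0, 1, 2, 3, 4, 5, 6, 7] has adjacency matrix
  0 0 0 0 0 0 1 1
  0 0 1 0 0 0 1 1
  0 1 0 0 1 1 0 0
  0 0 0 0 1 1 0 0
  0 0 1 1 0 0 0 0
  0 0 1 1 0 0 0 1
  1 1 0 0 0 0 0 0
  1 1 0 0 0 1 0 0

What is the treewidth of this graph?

2

A width-2 tree decomposition is:
Bags: B1 = {3, 4, 5}  B2 = {2, 4, 5}  B3 = {2, 5, 7}  B4 = {1, 2, 7}  B5 = {0, 1, 7}  B6 = {0, 1, 6}
Tree: B1–B2, B2–B3, B3–B4, B4–B5, B5–B6
The largest bag has 3 vertices, giving width 2; this decomposition certifies tw(G) ≤ 2. The edges 3–4–2–5–3 form a cycle, so G is not a tree and its treewidth is at least 2. Hence tw(G) = 2 exactly.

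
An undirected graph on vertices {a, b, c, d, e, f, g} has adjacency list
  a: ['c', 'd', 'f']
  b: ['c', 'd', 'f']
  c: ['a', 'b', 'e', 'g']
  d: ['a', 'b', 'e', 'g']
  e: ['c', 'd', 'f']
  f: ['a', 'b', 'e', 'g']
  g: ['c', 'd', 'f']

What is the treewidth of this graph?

3

A width-3 tree decomposition is:
Bags: B1 = {a, c, d, f}  B2 = {c, d, e, f}  B3 = {b, c, d, f}  B4 = {c, d, f, g}
Tree: B1–B2, B2–B3, B3–B4
Each bag holds 4 vertices, so the decomposition has width 3, which upper-bounds the treewidth. For the lower bound: the 4 vertex sets {a,c}, {e,f}, {d}, {b} are disjoint, each induces a connected subgraph, and every pair is joined by at least one edge of G. Contracting each set to a single vertex therefore yields K_{4} as a minor, and since treewidth is minor-monotone, tw(G) ≥ tw(K_{4}) = 3. Hence tw(G) = 3 exactly.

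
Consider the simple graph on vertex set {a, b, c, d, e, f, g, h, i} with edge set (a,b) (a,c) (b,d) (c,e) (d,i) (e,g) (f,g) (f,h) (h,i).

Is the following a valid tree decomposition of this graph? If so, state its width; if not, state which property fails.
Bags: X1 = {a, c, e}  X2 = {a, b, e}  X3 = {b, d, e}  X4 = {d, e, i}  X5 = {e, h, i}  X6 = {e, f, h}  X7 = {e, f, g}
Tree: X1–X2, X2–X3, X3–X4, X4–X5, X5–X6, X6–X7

Yes; width 2.

Vertex coverage: the bags together contain {a, b, c, d, e, f, g, h, i}, the full vertex set. Edge coverage: each edge of G has both endpoints in at least one bag. Running intersection: for every vertex, the bags containing it form a connected subtree. All three properties hold, so this is a valid tree decomposition of width max|bag| − 1 = 2, and hence tw(G) ≤ 2.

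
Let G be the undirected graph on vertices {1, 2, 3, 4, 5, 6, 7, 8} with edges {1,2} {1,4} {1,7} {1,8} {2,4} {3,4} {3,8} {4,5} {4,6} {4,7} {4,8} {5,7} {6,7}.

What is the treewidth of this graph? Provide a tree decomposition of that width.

Every bag has size at most 3, so the width is 3 − 1 = 2 and tw(G) ≤ 2. On the other hand G contains the 3-clique {1, 4, 8}. A clique must lie in a single bag of any decomposition, so no decomposition can have width below 2. Combining the bounds, tw(G) = 2.

Treewidth 2.
One such decomposition:
Bags: B1 = {1, 4, 7}  B2 = {1, 4, 8}  B3 = {1, 2, 4}  B4 = {4, 6, 7}  B5 = {4, 5, 7}  B6 = {3, 4, 8}
Tree: B1–B2, B2–B3, B1–B4, B1–B5, B2–B6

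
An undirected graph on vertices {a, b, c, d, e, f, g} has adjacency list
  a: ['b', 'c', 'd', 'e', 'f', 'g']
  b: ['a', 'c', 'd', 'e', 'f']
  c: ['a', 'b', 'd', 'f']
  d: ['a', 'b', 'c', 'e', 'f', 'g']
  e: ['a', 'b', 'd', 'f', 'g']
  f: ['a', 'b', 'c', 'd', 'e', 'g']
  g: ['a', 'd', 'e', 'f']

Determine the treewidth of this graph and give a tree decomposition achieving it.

Every bag has size at most 5, so the width is 5 − 1 = 4 and tw(G) ≤ 4. For the lower bound, the 5 vertices {a, d, e, f, g} are pairwise adjacent, and any tree decomposition puts a clique entirely inside one bag — forcing width ≥ 4. Therefore the treewidth is 4.

Treewidth 4.
One optimal decomposition is:
Bags: B1 = {a, b, d, e, f}  B2 = {a, d, e, f, g}  B3 = {a, b, c, d, f}
Tree: B1–B2, B1–B3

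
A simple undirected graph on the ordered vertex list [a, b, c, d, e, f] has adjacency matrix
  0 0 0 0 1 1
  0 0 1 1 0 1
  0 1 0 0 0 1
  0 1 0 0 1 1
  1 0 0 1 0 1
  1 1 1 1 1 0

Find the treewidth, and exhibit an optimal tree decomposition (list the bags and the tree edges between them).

Treewidth 2.
One such decomposition:
Bags: B1 = {d, e, f}  B2 = {b, d, f}  B3 = {b, c, f}  B4 = {a, e, f}
Tree: B1–B2, B2–B3, B1–B4

Every bag has size at most 3, so the width is 3 − 1 = 2 and tw(G) ≤ 2. Conversely, {d, e, f} is a clique of size 3, and the vertices of any clique must share a bag in every tree decomposition; so some bag has ≥ 3 vertices and tw(G) ≥ 2. Therefore the treewidth is 2.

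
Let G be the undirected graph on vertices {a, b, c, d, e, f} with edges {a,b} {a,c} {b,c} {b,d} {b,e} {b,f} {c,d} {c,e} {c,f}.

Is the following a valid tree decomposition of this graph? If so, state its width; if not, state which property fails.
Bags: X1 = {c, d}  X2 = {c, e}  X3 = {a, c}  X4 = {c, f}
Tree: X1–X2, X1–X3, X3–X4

No — vertex b appears in no bag.

A tree decomposition must satisfy three properties: every vertex lies in some bag; for every edge, both endpoints lie together in some bag; and for every vertex, the bags containing it form a connected subtree. Here vertex b appears in no bag, so the decomposition is invalid.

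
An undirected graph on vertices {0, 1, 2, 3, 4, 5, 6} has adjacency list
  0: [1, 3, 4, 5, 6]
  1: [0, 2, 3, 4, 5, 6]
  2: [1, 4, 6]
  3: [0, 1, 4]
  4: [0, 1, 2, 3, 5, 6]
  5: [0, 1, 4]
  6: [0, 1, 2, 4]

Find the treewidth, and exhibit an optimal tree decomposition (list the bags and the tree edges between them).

The largest bag has 4 vertices, giving width 3; this decomposition certifies tw(G) ≤ 3. Conversely, {0, 1, 3, 4} is a clique of size 4, and the vertices of any clique must share a bag in every tree decomposition; so some bag has ≥ 4 vertices and tw(G) ≥ 3. Combining the bounds, tw(G) = 3.

Treewidth 3.
Bags: B1 = {0, 1, 4, 6}  B2 = {1, 2, 4, 6}  B3 = {0, 1, 3, 4}  B4 = {0, 1, 4, 5}
Tree: B1–B2, B1–B3, B3–B4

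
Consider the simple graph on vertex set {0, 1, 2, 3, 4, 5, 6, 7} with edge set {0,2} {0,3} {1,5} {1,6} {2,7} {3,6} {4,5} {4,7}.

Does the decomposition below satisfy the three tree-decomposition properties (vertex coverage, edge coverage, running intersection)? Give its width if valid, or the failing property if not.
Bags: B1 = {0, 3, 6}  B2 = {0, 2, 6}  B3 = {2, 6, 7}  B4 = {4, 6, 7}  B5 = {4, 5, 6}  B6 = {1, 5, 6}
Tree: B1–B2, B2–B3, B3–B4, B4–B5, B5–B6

Every vertex of G appears in some bag (union = {0, 1, 2, 3, 4, 5, 6, 7}); every edge is covered by a bag; and for each vertex v the set of bags containing v is connected in the bag tree. The decomposition is therefore valid. The largest bag has 3 vertices, so the width is 2.

Yes; width 2.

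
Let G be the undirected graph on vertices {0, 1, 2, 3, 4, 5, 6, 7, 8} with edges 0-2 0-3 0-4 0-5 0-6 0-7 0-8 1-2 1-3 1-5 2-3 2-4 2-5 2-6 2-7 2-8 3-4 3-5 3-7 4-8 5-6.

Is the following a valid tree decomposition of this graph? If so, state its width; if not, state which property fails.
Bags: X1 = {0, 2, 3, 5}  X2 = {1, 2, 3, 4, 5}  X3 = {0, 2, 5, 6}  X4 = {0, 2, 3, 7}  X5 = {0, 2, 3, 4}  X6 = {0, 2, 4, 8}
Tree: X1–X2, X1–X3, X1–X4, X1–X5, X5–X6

No — bags containing vertex 4 are not connected in the tree.

A tree decomposition must satisfy three properties: every vertex lies in some bag; for every edge, both endpoints lie together in some bag; and for every vertex, the bags containing it form a connected subtree. Here bags containing vertex 4 are not connected in the tree, so the decomposition is invalid.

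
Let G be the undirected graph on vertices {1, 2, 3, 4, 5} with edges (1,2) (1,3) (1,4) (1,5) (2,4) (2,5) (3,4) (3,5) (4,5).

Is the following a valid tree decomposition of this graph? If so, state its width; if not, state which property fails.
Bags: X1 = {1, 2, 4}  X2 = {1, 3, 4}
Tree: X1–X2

No — vertex 5 appears in no bag.

A tree decomposition must satisfy three properties: every vertex lies in some bag; for every edge, both endpoints lie together in some bag; and for every vertex, the bags containing it form a connected subtree. Here vertex 5 appears in no bag, so the decomposition is invalid.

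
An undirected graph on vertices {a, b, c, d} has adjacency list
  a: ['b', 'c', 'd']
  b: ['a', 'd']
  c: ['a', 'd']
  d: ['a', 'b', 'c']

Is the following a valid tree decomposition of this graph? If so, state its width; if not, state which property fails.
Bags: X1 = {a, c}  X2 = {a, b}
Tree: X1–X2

No — vertex d appears in no bag.

A tree decomposition must satisfy three properties: every vertex lies in some bag; for every edge, both endpoints lie together in some bag; and for every vertex, the bags containing it form a connected subtree. Here vertex d appears in no bag, so the decomposition is invalid.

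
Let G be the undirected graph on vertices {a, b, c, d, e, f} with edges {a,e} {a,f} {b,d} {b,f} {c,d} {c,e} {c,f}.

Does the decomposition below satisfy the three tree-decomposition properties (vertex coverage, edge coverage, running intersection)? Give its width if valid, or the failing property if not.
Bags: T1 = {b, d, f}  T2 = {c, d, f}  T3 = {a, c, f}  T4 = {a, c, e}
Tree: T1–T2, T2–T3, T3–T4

Yes; width 2.

Vertex coverage: the bags together contain {a, b, c, d, e, f}, the full vertex set. Edge coverage: each edge of G has both endpoints in at least one bag. Running intersection: for every vertex, the bags containing it form a connected subtree. All three properties hold, so this is a valid tree decomposition of width max|bag| − 1 = 2, and hence tw(G) ≤ 2.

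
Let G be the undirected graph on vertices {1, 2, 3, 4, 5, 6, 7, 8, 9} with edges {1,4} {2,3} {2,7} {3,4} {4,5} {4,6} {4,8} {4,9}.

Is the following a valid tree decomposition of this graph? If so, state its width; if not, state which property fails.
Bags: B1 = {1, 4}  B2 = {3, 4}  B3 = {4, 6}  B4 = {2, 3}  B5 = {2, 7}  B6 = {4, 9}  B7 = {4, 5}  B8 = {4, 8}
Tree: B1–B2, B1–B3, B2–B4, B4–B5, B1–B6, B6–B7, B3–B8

Every vertex of G appears in some bag (union = {1, 2, 3, 4, 5, 6, 7, 8, 9}); every edge is covered by a bag; and for each vertex v the set of bags containing v is connected in the bag tree. The decomposition is therefore valid. The largest bag has 2 vertices, so the width is 1.

Yes; width 1.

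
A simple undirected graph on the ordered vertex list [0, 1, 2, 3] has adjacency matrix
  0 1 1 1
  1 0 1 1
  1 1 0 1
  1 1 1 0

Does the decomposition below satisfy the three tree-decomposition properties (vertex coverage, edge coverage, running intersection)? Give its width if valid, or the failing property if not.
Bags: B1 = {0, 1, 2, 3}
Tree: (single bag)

Checking the three conditions: (i) the bags cover all of {0, 1, 2, 3}; (ii) for each edge, some bag contains both endpoints; (iii) the bags containing any fixed vertex form a subtree. All hold, so the decomposition is valid with width 4 − 1 = 3.

Yes; width 3.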